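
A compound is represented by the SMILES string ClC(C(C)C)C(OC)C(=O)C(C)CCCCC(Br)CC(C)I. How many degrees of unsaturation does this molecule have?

Molecular formula: C17H31BrClIO2.
DoU = (2C + 2 + N − H − X) / 2, where X is the halogen count and O/S are ignored.
    = (2·17 + 2 + 0 − 31 − 3) / 2 = 2 / 2 = 1.

1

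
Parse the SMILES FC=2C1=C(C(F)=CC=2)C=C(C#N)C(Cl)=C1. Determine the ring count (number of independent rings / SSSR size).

2

In SMILES, each pair of matching ring-closure digits denotes one ring-closing bond; the number of such bonds equals the number of independent rings.
Ring-closure bonds here: 2.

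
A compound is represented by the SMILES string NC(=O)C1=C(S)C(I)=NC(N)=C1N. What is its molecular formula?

Walk through each heavy atom and fill implicit hydrogens from standard valence (C 4, N 3, O 2, S 2, halogen 1):
  atom 1: N, bond orders sum to 1 (valence 3) → 2 H
  atom 2: C, bond orders sum to 4 (valence 4) → 0 H
  atom 3: O, bond orders sum to 2 (valence 2) → 0 H
  atom 4: C, bond orders sum to 4 (valence 4) → 0 H
  atom 5: C, bond orders sum to 4 (valence 4) → 0 H
  atom 6: S, bond orders sum to 1 (valence 2) → 1 H
  atom 7: C, bond orders sum to 4 (valence 4) → 0 H
  atom 8: I (halogen, monovalent) → 0 H
  atom 9: N, bond orders sum to 3 (valence 3) → 0 H
  atom 10: C, bond orders sum to 4 (valence 4) → 0 H
  atom 11: N, bond orders sum to 1 (valence 3) → 2 H
  atom 12: C, bond orders sum to 4 (valence 4) → 0 H
  atom 13: N, bond orders sum to 1 (valence 3) → 2 H
Totals → C:6, H:7, I:1, N:4, O:1, S:1.
In Hill order: C6H7IN4OS.

C6H7IN4OS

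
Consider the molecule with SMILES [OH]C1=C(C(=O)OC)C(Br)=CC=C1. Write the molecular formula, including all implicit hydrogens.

C8H7BrO3

Walk through each heavy atom and fill implicit hydrogens from standard valence (C 4, N 3, O 2, S 2, halogen 1):
  atom 1: O with explicit H count 1
  atom 2: C, bond orders sum to 4 (valence 4) → 0 H
  atom 3: C, bond orders sum to 4 (valence 4) → 0 H
  atom 4: C, bond orders sum to 4 (valence 4) → 0 H
  atom 5: O, bond orders sum to 2 (valence 2) → 0 H
  atom 6: O, bond orders sum to 2 (valence 2) → 0 H
  atom 7: C, bond orders sum to 1 (valence 4) → 3 H
  atom 8: C, bond orders sum to 4 (valence 4) → 0 H
  atom 9: Br (halogen, monovalent) → 0 H
  atom 10: C, bond orders sum to 3 (valence 4) → 1 H
  atom 11: C, bond orders sum to 3 (valence 4) → 1 H
  atom 12: C, bond orders sum to 3 (valence 4) → 1 H
Totals → C:8, H:7, Br:1, O:3.
In Hill order: C8H7BrO3.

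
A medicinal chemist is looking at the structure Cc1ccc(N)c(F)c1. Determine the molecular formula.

Walk through each heavy atom and fill implicit hydrogens from standard valence (C 4, N 3, O 2, S 2, halogen 1); for lowercase aromatic atoms, an aromatic c carries 1 H when it has two neighbours and 0 H with three, and aromatic n carries 0 H:
  atom 1: C, bond orders sum to 1 (valence 4) → 3 H
  atom 2: aromatic c, 3 neighbours → 0 H
  atom 3: aromatic c, 2 neighbours → 1 H
  atom 4: aromatic c, 2 neighbours → 1 H
  atom 5: aromatic c, 3 neighbours → 0 H
  atom 6: N, bond orders sum to 1 (valence 3) → 2 H
  atom 7: aromatic c, 3 neighbours → 0 H
  atom 8: F (halogen, monovalent) → 0 H
  atom 9: aromatic c, 2 neighbours → 1 H
Totals → C:7, H:8, F:1, N:1.
In Hill order: C7H8FN.

C7H8FN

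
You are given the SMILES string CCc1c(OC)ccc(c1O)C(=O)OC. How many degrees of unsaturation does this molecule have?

Molecular formula: C11H14O4.
DoU = (2C + 2 + N − H − X) / 2, where X is the halogen count and O/S are ignored.
    = (2·11 + 2 + 0 − 14 − 0) / 2 = 10 / 2 = 5.

5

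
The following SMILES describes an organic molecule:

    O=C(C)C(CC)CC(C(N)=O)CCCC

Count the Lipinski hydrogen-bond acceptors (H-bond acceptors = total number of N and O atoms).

N atoms: 1; O atoms: 2.
Lipinski HBA = 1 + 2 = 3.

3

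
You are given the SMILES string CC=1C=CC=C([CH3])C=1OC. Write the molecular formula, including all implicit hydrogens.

Walk through each heavy atom and fill implicit hydrogens from standard valence (C 4, N 3, O 2, S 2, halogen 1):
  atom 1: C, bond orders sum to 1 (valence 4) → 3 H
  atom 2: C, bond orders sum to 4 (valence 4) → 0 H
  atom 3: C, bond orders sum to 3 (valence 4) → 1 H
  atom 4: C, bond orders sum to 3 (valence 4) → 1 H
  atom 5: C, bond orders sum to 3 (valence 4) → 1 H
  atom 6: C, bond orders sum to 4 (valence 4) → 0 H
  atom 7: C with explicit H count 3
  atom 8: C, bond orders sum to 4 (valence 4) → 0 H
  atom 9: O, bond orders sum to 2 (valence 2) → 0 H
  atom 10: C, bond orders sum to 1 (valence 4) → 3 H
Totals → C:9, H:12, O:1.
In Hill order: C9H12O.

C9H12O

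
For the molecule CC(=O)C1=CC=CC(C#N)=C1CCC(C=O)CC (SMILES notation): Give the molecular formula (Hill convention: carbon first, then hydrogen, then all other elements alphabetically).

Walk through each heavy atom and fill implicit hydrogens from standard valence (C 4, N 3, O 2, S 2, halogen 1):
  atom 1: C, bond orders sum to 1 (valence 4) → 3 H
  atom 2: C, bond orders sum to 4 (valence 4) → 0 H
  atom 3: O, bond orders sum to 2 (valence 2) → 0 H
  atom 4: C, bond orders sum to 4 (valence 4) → 0 H
  atom 5: C, bond orders sum to 3 (valence 4) → 1 H
  atom 6: C, bond orders sum to 3 (valence 4) → 1 H
  atom 7: C, bond orders sum to 3 (valence 4) → 1 H
  atom 8: C, bond orders sum to 4 (valence 4) → 0 H
  atom 9: C, bond orders sum to 4 (valence 4) → 0 H
  atom 10: N, bond orders sum to 3 (valence 3) → 0 H
  atom 11: C, bond orders sum to 4 (valence 4) → 0 H
  atom 12: C, bond orders sum to 2 (valence 4) → 2 H
  atom 13: C, bond orders sum to 2 (valence 4) → 2 H
  atom 14: C, bond orders sum to 3 (valence 4) → 1 H
  atom 15: C, bond orders sum to 3 (valence 4) → 1 H
  atom 16: O, bond orders sum to 2 (valence 2) → 0 H
  atom 17: C, bond orders sum to 2 (valence 4) → 2 H
  atom 18: C, bond orders sum to 1 (valence 4) → 3 H
Totals → C:15, H:17, N:1, O:2.
In Hill order: C15H17NO2.

C15H17NO2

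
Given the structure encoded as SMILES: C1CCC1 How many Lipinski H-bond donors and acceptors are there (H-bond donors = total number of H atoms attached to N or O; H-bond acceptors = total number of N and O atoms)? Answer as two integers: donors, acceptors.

0, 0

Donors: find every N or O and count the H atoms it carries.
  (no N or O atoms present)
Lipinski HBD = 0.
Acceptors: N atoms = 0, O atoms = 0 → HBA = 0.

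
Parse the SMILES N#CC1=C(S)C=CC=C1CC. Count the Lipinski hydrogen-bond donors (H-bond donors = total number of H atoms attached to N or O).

0

Donors: find every N or O and count the H atoms it carries.
  atom 1 (N): bond orders sum to 3 → 0 H
Lipinski HBD = 0.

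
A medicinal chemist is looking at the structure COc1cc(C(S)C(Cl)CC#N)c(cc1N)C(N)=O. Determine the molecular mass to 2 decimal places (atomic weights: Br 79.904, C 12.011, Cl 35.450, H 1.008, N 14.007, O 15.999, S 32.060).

299.77 g/mol

First, the molecular formula is C12H14ClN3O2S (counting implicit H from valence).
  C: 12 × 12.011 = 144.132
  Cl: 1 × 35.450 = 35.450
  H: 14 × 1.008 = 14.112
  N: 3 × 14.007 = 42.021
  O: 2 × 15.999 = 31.998
  S: 1 × 32.060 = 32.060
Sum: 12×12.011 + 1×35.450 + 14×1.008 + 3×14.007 + 2×15.999 + 1×32.060 = 299.773 → 299.77 g/mol.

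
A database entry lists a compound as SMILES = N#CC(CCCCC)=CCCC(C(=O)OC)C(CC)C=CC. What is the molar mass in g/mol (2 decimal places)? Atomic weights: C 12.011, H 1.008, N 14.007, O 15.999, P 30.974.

First, the molecular formula is C19H31NO2 (counting implicit H from valence).
  C: 19 × 12.011 = 228.209
  H: 31 × 1.008 = 31.248
  N: 1 × 14.007 = 14.007
  O: 2 × 15.999 = 31.998
Sum: 19×12.011 + 31×1.008 + 1×14.007 + 2×15.999 = 305.462 → 305.46 g/mol.

305.46 g/mol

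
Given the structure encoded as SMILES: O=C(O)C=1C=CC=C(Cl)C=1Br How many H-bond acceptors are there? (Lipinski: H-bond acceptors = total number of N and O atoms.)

N atoms: 0; O atoms: 2.
Lipinski HBA = 0 + 2 = 2.

2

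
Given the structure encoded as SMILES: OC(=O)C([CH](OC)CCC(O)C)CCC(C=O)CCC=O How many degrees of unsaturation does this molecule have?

3

Degree of unsaturation = (number of rings) + (number of π bonds).
Ring closures in the SMILES: 0.
π bonds: 3 double bonds (each 1 DoU) → 3 DoU from unsaturation.
Total DoU = 0 + 3 = 3.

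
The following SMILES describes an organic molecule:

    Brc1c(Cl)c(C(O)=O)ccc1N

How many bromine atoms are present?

1

Scan the SMILES for Br atoms (remember two-letter symbols like Cl and Br are single atoms).
Bromine count: 1.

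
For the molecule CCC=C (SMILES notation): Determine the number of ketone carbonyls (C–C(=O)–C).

Scan the SMILES for the ketone motif — none present.
Groups that are present: 1 alkene.

0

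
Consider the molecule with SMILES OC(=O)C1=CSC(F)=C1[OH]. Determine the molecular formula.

C5H3FO3S

Walk through each heavy atom and fill implicit hydrogens from standard valence (C 4, N 3, O 2, S 2, halogen 1):
  atom 1: O, bond orders sum to 1 (valence 2) → 1 H
  atom 2: C, bond orders sum to 4 (valence 4) → 0 H
  atom 3: O, bond orders sum to 2 (valence 2) → 0 H
  atom 4: C, bond orders sum to 4 (valence 4) → 0 H
  atom 5: C, bond orders sum to 3 (valence 4) → 1 H
  atom 6: S, bond orders sum to 2 (valence 2) → 0 H
  atom 7: C, bond orders sum to 4 (valence 4) → 0 H
  atom 8: F (halogen, monovalent) → 0 H
  atom 9: C, bond orders sum to 4 (valence 4) → 0 H
  atom 10: O with explicit H count 1
Totals → C:5, H:3, F:1, O:3, S:1.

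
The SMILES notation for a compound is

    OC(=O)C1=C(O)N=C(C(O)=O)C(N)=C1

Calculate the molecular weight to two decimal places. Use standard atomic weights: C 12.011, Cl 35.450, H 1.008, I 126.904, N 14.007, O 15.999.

First, the molecular formula is C7H6N2O5 (counting implicit H from valence).
  C: 7 × 12.011 = 84.077
  H: 6 × 1.008 = 6.048
  N: 2 × 14.007 = 28.014
  O: 5 × 15.999 = 79.995
Sum: 7×12.011 + 6×1.008 + 2×14.007 + 5×15.999 = 198.134 → 198.13 g/mol.

198.13 g/mol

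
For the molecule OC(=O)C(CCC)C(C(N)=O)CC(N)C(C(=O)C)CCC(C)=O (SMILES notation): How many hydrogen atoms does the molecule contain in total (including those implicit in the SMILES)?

28

Walk through each heavy atom and fill implicit hydrogens from standard valence (C 4, N 3, O 2, S 2, halogen 1):
  atom 1: O, bond orders sum to 1 (valence 2) → 1 H
  atom 2: C, bond orders sum to 4 (valence 4) → 0 H
  atom 3: O, bond orders sum to 2 (valence 2) → 0 H
  atom 4: C, bond orders sum to 3 (valence 4) → 1 H
  atom 5: C, bond orders sum to 2 (valence 4) → 2 H
  atom 6: C, bond orders sum to 2 (valence 4) → 2 H
  atom 7: C, bond orders sum to 1 (valence 4) → 3 H
  atom 8: C, bond orders sum to 3 (valence 4) → 1 H
  atom 9: C, bond orders sum to 4 (valence 4) → 0 H
  atom 10: N, bond orders sum to 1 (valence 3) → 2 H
  atom 11: O, bond orders sum to 2 (valence 2) → 0 H
  atom 12: C, bond orders sum to 2 (valence 4) → 2 H
  atom 13: C, bond orders sum to 3 (valence 4) → 1 H
  atom 14: N, bond orders sum to 1 (valence 3) → 2 H
  atom 15: C, bond orders sum to 3 (valence 4) → 1 H
  atom 16: C, bond orders sum to 4 (valence 4) → 0 H
  atom 17: O, bond orders sum to 2 (valence 2) → 0 H
  atom 18: C, bond orders sum to 1 (valence 4) → 3 H
  atom 19: C, bond orders sum to 2 (valence 4) → 2 H
  atom 20: C, bond orders sum to 2 (valence 4) → 2 H
  atom 21: C, bond orders sum to 4 (valence 4) → 0 H
  atom 22: C, bond orders sum to 1 (valence 4) → 3 H
  atom 23: O, bond orders sum to 2 (valence 2) → 0 H
Total hydrogens: 28.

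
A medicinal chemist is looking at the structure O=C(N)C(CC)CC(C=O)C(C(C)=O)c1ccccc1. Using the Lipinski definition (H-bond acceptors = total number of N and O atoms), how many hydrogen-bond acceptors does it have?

4

N atoms: 1; O atoms: 3.
Lipinski HBA = 1 + 3 = 4.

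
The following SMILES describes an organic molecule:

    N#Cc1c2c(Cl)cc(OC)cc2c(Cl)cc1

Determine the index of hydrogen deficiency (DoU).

Molecular formula: C12H7Cl2NO.
DoU = (2C + 2 + N − H − X) / 2, where X is the halogen count and O/S are ignored.
    = (2·12 + 2 + 1 − 7 − 2) / 2 = 18 / 2 = 9.

9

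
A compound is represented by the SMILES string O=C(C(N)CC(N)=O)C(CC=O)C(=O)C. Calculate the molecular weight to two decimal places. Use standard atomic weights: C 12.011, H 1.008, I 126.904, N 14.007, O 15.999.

First, the molecular formula is C9H14N2O4 (counting implicit H from valence).
  C: 9 × 12.011 = 108.099
  H: 14 × 1.008 = 14.112
  N: 2 × 14.007 = 28.014
  O: 4 × 15.999 = 63.996
Sum: 9×12.011 + 14×1.008 + 2×14.007 + 4×15.999 = 214.221 → 214.22 g/mol.

214.22 g/mol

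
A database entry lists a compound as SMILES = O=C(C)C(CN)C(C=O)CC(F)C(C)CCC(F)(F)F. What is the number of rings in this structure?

In SMILES, each pair of matching ring-closure digits denotes one ring-closing bond; the number of such bonds equals the number of independent rings.
Ring-closure bonds here: 0.

0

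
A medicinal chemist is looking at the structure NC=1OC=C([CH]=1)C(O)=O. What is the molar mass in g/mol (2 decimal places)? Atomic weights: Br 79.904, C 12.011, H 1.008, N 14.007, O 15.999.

First, the molecular formula is C5H5NO3 (counting implicit H from valence).
  C: 5 × 12.011 = 60.055
  H: 5 × 1.008 = 5.040
  N: 1 × 14.007 = 14.007
  O: 3 × 15.999 = 47.997
Sum: 5×12.011 + 5×1.008 + 1×14.007 + 3×15.999 = 127.099 → 127.10 g/mol.

127.10 g/mol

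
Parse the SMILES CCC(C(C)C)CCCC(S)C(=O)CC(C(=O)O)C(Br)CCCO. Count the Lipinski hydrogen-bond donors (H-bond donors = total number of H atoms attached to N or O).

2

Donors: find every N or O and count the H atoms it carries.
  atom 13 (O): bond orders sum to 2 → 0 H
  atom 17 (O): bond orders sum to 2 → 0 H
  atom 18 (O): bond orders sum to 1 → 1 H
  atom 24 (O): bond orders sum to 1 → 1 H
Lipinski HBD = 2.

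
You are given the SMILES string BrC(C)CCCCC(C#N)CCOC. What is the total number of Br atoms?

Scan the SMILES for Br atoms (remember two-letter symbols like Cl and Br are single atoms).
Bromine count: 1.

1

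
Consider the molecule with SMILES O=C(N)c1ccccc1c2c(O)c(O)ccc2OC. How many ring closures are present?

In SMILES, each pair of matching ring-closure digits denotes one ring-closing bond; the number of such bonds equals the number of independent rings.
Ring-closure bonds here: 2.

2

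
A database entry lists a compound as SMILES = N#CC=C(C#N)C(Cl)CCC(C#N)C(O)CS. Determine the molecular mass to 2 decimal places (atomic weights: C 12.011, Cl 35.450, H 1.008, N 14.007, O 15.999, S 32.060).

269.75 g/mol

First, the molecular formula is C11H12ClN3OS (counting implicit H from valence).
  C: 11 × 12.011 = 132.121
  Cl: 1 × 35.450 = 35.450
  H: 12 × 1.008 = 12.096
  N: 3 × 14.007 = 42.021
  O: 1 × 15.999 = 15.999
  S: 1 × 32.060 = 32.060
Sum: 11×12.011 + 1×35.450 + 12×1.008 + 3×14.007 + 1×15.999 + 1×32.060 = 269.747 → 269.75 g/mol.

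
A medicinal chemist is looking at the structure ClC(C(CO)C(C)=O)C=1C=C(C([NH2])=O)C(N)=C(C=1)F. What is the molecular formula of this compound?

C12H14ClFN2O3

Walk through each heavy atom and fill implicit hydrogens from standard valence (C 4, N 3, O 2, S 2, halogen 1):
  atom 1: Cl (halogen, monovalent) → 0 H
  atom 2: C, bond orders sum to 3 (valence 4) → 1 H
  atom 3: C, bond orders sum to 3 (valence 4) → 1 H
  atom 4: C, bond orders sum to 2 (valence 4) → 2 H
  atom 5: O, bond orders sum to 1 (valence 2) → 1 H
  atom 6: C, bond orders sum to 4 (valence 4) → 0 H
  atom 7: C, bond orders sum to 1 (valence 4) → 3 H
  atom 8: O, bond orders sum to 2 (valence 2) → 0 H
  atom 9: C, bond orders sum to 4 (valence 4) → 0 H
  atom 10: C, bond orders sum to 3 (valence 4) → 1 H
  atom 11: C, bond orders sum to 4 (valence 4) → 0 H
  atom 12: C, bond orders sum to 4 (valence 4) → 0 H
  atom 13: N with explicit H count 2
  atom 14: O, bond orders sum to 2 (valence 2) → 0 H
  atom 15: C, bond orders sum to 4 (valence 4) → 0 H
  atom 16: N, bond orders sum to 1 (valence 3) → 2 H
  atom 17: C, bond orders sum to 4 (valence 4) → 0 H
  atom 18: C, bond orders sum to 3 (valence 4) → 1 H
  atom 19: F (halogen, monovalent) → 0 H
Totals → C:12, H:14, Cl:1, F:1, N:2, O:3.
In Hill order: C12H14ClFN2O3.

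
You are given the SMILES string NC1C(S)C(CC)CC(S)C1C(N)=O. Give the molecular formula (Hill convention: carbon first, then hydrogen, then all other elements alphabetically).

Walk through each heavy atom and fill implicit hydrogens from standard valence (C 4, N 3, O 2, S 2, halogen 1):
  atom 1: N, bond orders sum to 1 (valence 3) → 2 H
  atom 2: C, bond orders sum to 3 (valence 4) → 1 H
  atom 3: C, bond orders sum to 3 (valence 4) → 1 H
  atom 4: S, bond orders sum to 1 (valence 2) → 1 H
  atom 5: C, bond orders sum to 3 (valence 4) → 1 H
  atom 6: C, bond orders sum to 2 (valence 4) → 2 H
  atom 7: C, bond orders sum to 1 (valence 4) → 3 H
  atom 8: C, bond orders sum to 2 (valence 4) → 2 H
  atom 9: C, bond orders sum to 3 (valence 4) → 1 H
  atom 10: S, bond orders sum to 1 (valence 2) → 1 H
  atom 11: C, bond orders sum to 3 (valence 4) → 1 H
  atom 12: C, bond orders sum to 4 (valence 4) → 0 H
  atom 13: N, bond orders sum to 1 (valence 3) → 2 H
  atom 14: O, bond orders sum to 2 (valence 2) → 0 H
Totals → C:9, H:18, N:2, O:1, S:2.

C9H18N2OS2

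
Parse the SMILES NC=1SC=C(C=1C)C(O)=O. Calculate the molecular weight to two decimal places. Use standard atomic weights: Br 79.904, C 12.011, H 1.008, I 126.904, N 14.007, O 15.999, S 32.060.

157.19 g/mol

First, the molecular formula is C6H7NO2S (counting implicit H from valence).
  C: 6 × 12.011 = 72.066
  H: 7 × 1.008 = 7.056
  N: 1 × 14.007 = 14.007
  O: 2 × 15.999 = 31.998
  S: 1 × 32.060 = 32.060
Sum: 6×12.011 + 7×1.008 + 1×14.007 + 2×15.999 + 1×32.060 = 157.187 → 157.19 g/mol.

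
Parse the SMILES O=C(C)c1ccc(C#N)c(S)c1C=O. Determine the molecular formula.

C10H7NO2S

Walk through each heavy atom and fill implicit hydrogens from standard valence (C 4, N 3, O 2, S 2, halogen 1); for lowercase aromatic atoms, an aromatic c carries 1 H when it has two neighbours and 0 H with three, and aromatic n carries 0 H:
  atom 1: O, bond orders sum to 2 (valence 2) → 0 H
  atom 2: C, bond orders sum to 4 (valence 4) → 0 H
  atom 3: C, bond orders sum to 1 (valence 4) → 3 H
  atom 4: aromatic c, 3 neighbours → 0 H
  atom 5: aromatic c, 2 neighbours → 1 H
  atom 6: aromatic c, 2 neighbours → 1 H
  atom 7: aromatic c, 3 neighbours → 0 H
  atom 8: C, bond orders sum to 4 (valence 4) → 0 H
  atom 9: N, bond orders sum to 3 (valence 3) → 0 H
  atom 10: aromatic c, 3 neighbours → 0 H
  atom 11: S, bond orders sum to 1 (valence 2) → 1 H
  atom 12: aromatic c, 3 neighbours → 0 H
  atom 13: C, bond orders sum to 3 (valence 4) → 1 H
  atom 14: O, bond orders sum to 2 (valence 2) → 0 H
Totals → C:10, H:7, N:1, O:2, S:1.
In Hill order: C10H7NO2S.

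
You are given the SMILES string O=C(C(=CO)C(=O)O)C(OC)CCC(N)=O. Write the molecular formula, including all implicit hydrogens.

Walk through each heavy atom and fill implicit hydrogens from standard valence (C 4, N 3, O 2, S 2, halogen 1):
  atom 1: O, bond orders sum to 2 (valence 2) → 0 H
  atom 2: C, bond orders sum to 4 (valence 4) → 0 H
  atom 3: C, bond orders sum to 4 (valence 4) → 0 H
  atom 4: C, bond orders sum to 3 (valence 4) → 1 H
  atom 5: O, bond orders sum to 1 (valence 2) → 1 H
  atom 6: C, bond orders sum to 4 (valence 4) → 0 H
  atom 7: O, bond orders sum to 2 (valence 2) → 0 H
  atom 8: O, bond orders sum to 1 (valence 2) → 1 H
  atom 9: C, bond orders sum to 3 (valence 4) → 1 H
  atom 10: O, bond orders sum to 2 (valence 2) → 0 H
  atom 11: C, bond orders sum to 1 (valence 4) → 3 H
  atom 12: C, bond orders sum to 2 (valence 4) → 2 H
  atom 13: C, bond orders sum to 2 (valence 4) → 2 H
  atom 14: C, bond orders sum to 4 (valence 4) → 0 H
  atom 15: N, bond orders sum to 1 (valence 3) → 2 H
  atom 16: O, bond orders sum to 2 (valence 2) → 0 H
Totals → C:9, H:13, N:1, O:6.
In Hill order: C9H13NO6.

C9H13NO6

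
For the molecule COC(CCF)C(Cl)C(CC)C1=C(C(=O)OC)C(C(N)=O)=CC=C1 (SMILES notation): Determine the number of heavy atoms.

24

Every atom symbol written in the SMILES (organic subset) is one heavy atom; implicit H are not written.
Heavy atoms by element → C:17, Cl:1, F:1, N:1, O:4.
Total: 24.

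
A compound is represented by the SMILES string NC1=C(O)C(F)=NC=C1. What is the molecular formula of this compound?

Walk through each heavy atom and fill implicit hydrogens from standard valence (C 4, N 3, O 2, S 2, halogen 1):
  atom 1: N, bond orders sum to 1 (valence 3) → 2 H
  atom 2: C, bond orders sum to 4 (valence 4) → 0 H
  atom 3: C, bond orders sum to 4 (valence 4) → 0 H
  atom 4: O, bond orders sum to 1 (valence 2) → 1 H
  atom 5: C, bond orders sum to 4 (valence 4) → 0 H
  atom 6: F (halogen, monovalent) → 0 H
  atom 7: N, bond orders sum to 3 (valence 3) → 0 H
  atom 8: C, bond orders sum to 3 (valence 4) → 1 H
  atom 9: C, bond orders sum to 3 (valence 4) → 1 H
Totals → C:5, H:5, F:1, N:2, O:1.
In Hill order: C5H5FN2O.

C5H5FN2O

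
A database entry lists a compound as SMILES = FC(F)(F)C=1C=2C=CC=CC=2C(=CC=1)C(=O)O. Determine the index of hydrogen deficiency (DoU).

Degree of unsaturation = (number of rings) + (number of π bonds).
Ring closures in the SMILES: 2.
π bonds: 6 double bonds (each 1 DoU) → 6 DoU from unsaturation.
Total DoU = 2 + 6 = 8.

8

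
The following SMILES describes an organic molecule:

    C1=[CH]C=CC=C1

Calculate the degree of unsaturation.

Molecular formula: C6H6.
DoU = (2C + 2 + N − H − X) / 2, where X is the halogen count and O/S are ignored.
    = (2·6 + 2 + 0 − 6 − 0) / 2 = 8 / 2 = 4.

4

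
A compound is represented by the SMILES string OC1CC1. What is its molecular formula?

Walk through each heavy atom and fill implicit hydrogens from standard valence (C 4, N 3, O 2, S 2, halogen 1):
  atom 1: O, bond orders sum to 1 (valence 2) → 1 H
  atom 2: C, bond orders sum to 3 (valence 4) → 1 H
  atom 3: C, bond orders sum to 2 (valence 4) → 2 H
  atom 4: C, bond orders sum to 2 (valence 4) → 2 H
Totals → C:3, H:6, O:1.

C3H6O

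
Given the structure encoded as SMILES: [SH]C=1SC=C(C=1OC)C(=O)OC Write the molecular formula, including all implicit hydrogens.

Walk through each heavy atom and fill implicit hydrogens from standard valence (C 4, N 3, O 2, S 2, halogen 1):
  atom 1: S with explicit H count 1
  atom 2: C, bond orders sum to 4 (valence 4) → 0 H
  atom 3: S, bond orders sum to 2 (valence 2) → 0 H
  atom 4: C, bond orders sum to 3 (valence 4) → 1 H
  atom 5: C, bond orders sum to 4 (valence 4) → 0 H
  atom 6: C, bond orders sum to 4 (valence 4) → 0 H
  atom 7: O, bond orders sum to 2 (valence 2) → 0 H
  atom 8: C, bond orders sum to 1 (valence 4) → 3 H
  atom 9: C, bond orders sum to 4 (valence 4) → 0 H
  atom 10: O, bond orders sum to 2 (valence 2) → 0 H
  atom 11: O, bond orders sum to 2 (valence 2) → 0 H
  atom 12: C, bond orders sum to 1 (valence 4) → 3 H
Totals → C:7, H:8, O:3, S:2.

C7H8O3S2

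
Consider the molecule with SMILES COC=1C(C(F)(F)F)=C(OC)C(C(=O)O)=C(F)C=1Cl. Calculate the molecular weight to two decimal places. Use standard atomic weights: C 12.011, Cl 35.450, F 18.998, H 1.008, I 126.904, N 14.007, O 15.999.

302.60 g/mol

First, the molecular formula is C10H7ClF4O4 (counting implicit H from valence).
  C: 10 × 12.011 = 120.110
  Cl: 1 × 35.450 = 35.450
  F: 4 × 18.998 = 75.992
  H: 7 × 1.008 = 7.056
  O: 4 × 15.999 = 63.996
Sum: 10×12.011 + 1×35.450 + 4×18.998 + 7×1.008 + 4×15.999 = 302.604 → 302.60 g/mol.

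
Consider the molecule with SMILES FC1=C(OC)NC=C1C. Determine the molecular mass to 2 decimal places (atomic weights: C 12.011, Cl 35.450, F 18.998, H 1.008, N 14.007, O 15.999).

First, the molecular formula is C6H8FNO (counting implicit H from valence).
  C: 6 × 12.011 = 72.066
  F: 1 × 18.998 = 18.998
  H: 8 × 1.008 = 8.064
  N: 1 × 14.007 = 14.007
  O: 1 × 15.999 = 15.999
Sum: 6×12.011 + 1×18.998 + 8×1.008 + 1×14.007 + 1×15.999 = 129.134 → 129.13 g/mol.

129.13 g/mol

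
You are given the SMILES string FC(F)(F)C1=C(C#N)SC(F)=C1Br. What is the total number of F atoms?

4

Scan the SMILES for F atoms (remember two-letter symbols like Cl and Br are single atoms).
Fluorine count: 4.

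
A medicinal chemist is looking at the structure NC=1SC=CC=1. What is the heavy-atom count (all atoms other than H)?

6

Every atom symbol written in the SMILES (organic subset) is one heavy atom; implicit H are not written.
Heavy atoms by element → C:4, N:1, S:1.
Total: 6.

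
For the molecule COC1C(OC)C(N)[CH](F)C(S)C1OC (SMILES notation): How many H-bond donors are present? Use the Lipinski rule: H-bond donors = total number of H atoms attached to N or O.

Donors: find every N or O and count the H atoms it carries.
  atom 2 (O): bond orders sum to 2 → 0 H
  atom 5 (O): bond orders sum to 2 → 0 H
  atom 8 (N): bond orders sum to 1 → 2 H
  atom 14 (O): bond orders sum to 2 → 0 H
Lipinski HBD = 2.

2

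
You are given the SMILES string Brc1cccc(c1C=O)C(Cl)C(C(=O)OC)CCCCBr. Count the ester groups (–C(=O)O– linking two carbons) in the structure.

1

The ester motif appears at heavy-atom position 13 in the SMILES.
Other groups present: 1 aldehyde.
Ester count: 1.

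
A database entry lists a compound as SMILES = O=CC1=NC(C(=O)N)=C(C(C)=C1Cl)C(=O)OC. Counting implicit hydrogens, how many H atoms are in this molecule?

9

Walk through each heavy atom and fill implicit hydrogens from standard valence (C 4, N 3, O 2, S 2, halogen 1):
  atom 1: O, bond orders sum to 2 (valence 2) → 0 H
  atom 2: C, bond orders sum to 3 (valence 4) → 1 H
  atom 3: C, bond orders sum to 4 (valence 4) → 0 H
  atom 4: N, bond orders sum to 3 (valence 3) → 0 H
  atom 5: C, bond orders sum to 4 (valence 4) → 0 H
  atom 6: C, bond orders sum to 4 (valence 4) → 0 H
  atom 7: O, bond orders sum to 2 (valence 2) → 0 H
  atom 8: N, bond orders sum to 1 (valence 3) → 2 H
  atom 9: C, bond orders sum to 4 (valence 4) → 0 H
  atom 10: C, bond orders sum to 4 (valence 4) → 0 H
  atom 11: C, bond orders sum to 1 (valence 4) → 3 H
  atom 12: C, bond orders sum to 4 (valence 4) → 0 H
  atom 13: Cl (halogen, monovalent) → 0 H
  atom 14: C, bond orders sum to 4 (valence 4) → 0 H
  atom 15: O, bond orders sum to 2 (valence 2) → 0 H
  atom 16: O, bond orders sum to 2 (valence 2) → 0 H
  atom 17: C, bond orders sum to 1 (valence 4) → 3 H
Total hydrogens: 9.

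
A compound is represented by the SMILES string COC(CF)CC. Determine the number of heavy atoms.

Every atom symbol written in the SMILES (organic subset) is one heavy atom; implicit H are not written.
Heavy atoms by element → C:5, F:1, O:1.
Total: 7.

7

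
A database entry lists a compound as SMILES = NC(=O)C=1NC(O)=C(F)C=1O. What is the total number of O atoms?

Scan the SMILES for O atoms (remember two-letter symbols like Cl and Br are single atoms).
Oxygen count: 3.

3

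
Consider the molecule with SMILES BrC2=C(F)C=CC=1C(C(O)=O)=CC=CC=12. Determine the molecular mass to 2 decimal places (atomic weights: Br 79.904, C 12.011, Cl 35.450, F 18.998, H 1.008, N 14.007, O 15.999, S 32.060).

First, the molecular formula is C11H6BrFO2 (counting implicit H from valence).
  Br: 1 × 79.904 = 79.904
  C: 11 × 12.011 = 132.121
  F: 1 × 18.998 = 18.998
  H: 6 × 1.008 = 6.048
  O: 2 × 15.999 = 31.998
Sum: 1×79.904 + 11×12.011 + 1×18.998 + 6×1.008 + 2×15.999 = 269.069 → 269.07 g/mol.

269.07 g/mol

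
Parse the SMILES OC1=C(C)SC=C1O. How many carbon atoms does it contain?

Count every carbon token in the SMILES (each C, including those in ring-closure positions and inside branches).
Carbon count: 5.

5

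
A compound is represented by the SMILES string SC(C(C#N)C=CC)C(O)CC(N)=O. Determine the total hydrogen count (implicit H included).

14

Walk through each heavy atom and fill implicit hydrogens from standard valence (C 4, N 3, O 2, S 2, halogen 1):
  atom 1: S, bond orders sum to 1 (valence 2) → 1 H
  atom 2: C, bond orders sum to 3 (valence 4) → 1 H
  atom 3: C, bond orders sum to 3 (valence 4) → 1 H
  atom 4: C, bond orders sum to 4 (valence 4) → 0 H
  atom 5: N, bond orders sum to 3 (valence 3) → 0 H
  atom 6: C, bond orders sum to 3 (valence 4) → 1 H
  atom 7: C, bond orders sum to 3 (valence 4) → 1 H
  atom 8: C, bond orders sum to 1 (valence 4) → 3 H
  atom 9: C, bond orders sum to 3 (valence 4) → 1 H
  atom 10: O, bond orders sum to 1 (valence 2) → 1 H
  atom 11: C, bond orders sum to 2 (valence 4) → 2 H
  atom 12: C, bond orders sum to 4 (valence 4) → 0 H
  atom 13: N, bond orders sum to 1 (valence 3) → 2 H
  atom 14: O, bond orders sum to 2 (valence 2) → 0 H
Total hydrogens: 14.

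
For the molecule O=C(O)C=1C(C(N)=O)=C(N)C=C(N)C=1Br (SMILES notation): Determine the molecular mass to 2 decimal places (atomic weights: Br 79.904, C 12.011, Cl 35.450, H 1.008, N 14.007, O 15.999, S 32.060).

274.07 g/mol

First, the molecular formula is C8H8BrN3O3 (counting implicit H from valence).
  Br: 1 × 79.904 = 79.904
  C: 8 × 12.011 = 96.088
  H: 8 × 1.008 = 8.064
  N: 3 × 14.007 = 42.021
  O: 3 × 15.999 = 47.997
Sum: 1×79.904 + 8×12.011 + 8×1.008 + 3×14.007 + 3×15.999 = 274.074 → 274.07 g/mol.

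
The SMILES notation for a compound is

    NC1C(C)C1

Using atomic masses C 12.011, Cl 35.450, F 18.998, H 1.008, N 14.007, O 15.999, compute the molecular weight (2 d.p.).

First, the molecular formula is C4H9N (counting implicit H from valence).
  C: 4 × 12.011 = 48.044
  H: 9 × 1.008 = 9.072
  N: 1 × 14.007 = 14.007
Sum: 4×12.011 + 9×1.008 + 1×14.007 = 71.123 → 71.12 g/mol.

71.12 g/mol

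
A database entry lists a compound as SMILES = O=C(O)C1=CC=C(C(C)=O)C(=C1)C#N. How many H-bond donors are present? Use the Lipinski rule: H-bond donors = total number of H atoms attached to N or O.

Donors: find every N or O and count the H atoms it carries.
  atom 1 (O): bond orders sum to 2 → 0 H
  atom 3 (O): bond orders sum to 1 → 1 H
  atom 10 (O): bond orders sum to 2 → 0 H
  atom 14 (N): bond orders sum to 3 → 0 H
Lipinski HBD = 1.

1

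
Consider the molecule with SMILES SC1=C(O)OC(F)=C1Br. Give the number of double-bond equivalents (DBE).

Degree of unsaturation = (number of rings) + (number of π bonds).
Ring closures in the SMILES: 1.
π bonds: 2 double bonds (each 1 DoU) → 2 DoU from unsaturation.
Total DoU = 1 + 2 = 3.

3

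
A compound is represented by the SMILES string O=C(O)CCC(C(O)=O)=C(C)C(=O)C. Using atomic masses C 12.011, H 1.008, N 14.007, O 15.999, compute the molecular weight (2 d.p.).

First, the molecular formula is C9H12O5 (counting implicit H from valence).
  C: 9 × 12.011 = 108.099
  H: 12 × 1.008 = 12.096
  O: 5 × 15.999 = 79.995
Sum: 9×12.011 + 12×1.008 + 5×15.999 = 200.190 → 200.19 g/mol.

200.19 g/mol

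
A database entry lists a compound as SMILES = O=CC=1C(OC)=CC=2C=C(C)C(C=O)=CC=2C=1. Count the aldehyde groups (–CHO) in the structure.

The aldehyde motif appears at heavy-atom positions 2, 13 in the SMILES.
Other groups present: 1 ether.
Aldehyde count: 2.

2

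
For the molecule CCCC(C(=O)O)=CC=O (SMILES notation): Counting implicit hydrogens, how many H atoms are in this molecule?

Walk through each heavy atom and fill implicit hydrogens from standard valence (C 4, N 3, O 2, S 2, halogen 1):
  atom 1: C, bond orders sum to 1 (valence 4) → 3 H
  atom 2: C, bond orders sum to 2 (valence 4) → 2 H
  atom 3: C, bond orders sum to 2 (valence 4) → 2 H
  atom 4: C, bond orders sum to 4 (valence 4) → 0 H
  atom 5: C, bond orders sum to 4 (valence 4) → 0 H
  atom 6: O, bond orders sum to 2 (valence 2) → 0 H
  atom 7: O, bond orders sum to 1 (valence 2) → 1 H
  atom 8: C, bond orders sum to 3 (valence 4) → 1 H
  atom 9: C, bond orders sum to 3 (valence 4) → 1 H
  atom 10: O, bond orders sum to 2 (valence 2) → 0 H
Total hydrogens: 10.

10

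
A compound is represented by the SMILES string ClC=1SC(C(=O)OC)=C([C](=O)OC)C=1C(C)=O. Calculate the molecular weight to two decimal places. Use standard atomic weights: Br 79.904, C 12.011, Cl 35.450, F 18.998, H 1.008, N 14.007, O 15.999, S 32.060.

276.69 g/mol

First, the molecular formula is C10H9ClO5S (counting implicit H from valence).
  C: 10 × 12.011 = 120.110
  Cl: 1 × 35.450 = 35.450
  H: 9 × 1.008 = 9.072
  O: 5 × 15.999 = 79.995
  S: 1 × 32.060 = 32.060
Sum: 10×12.011 + 1×35.450 + 9×1.008 + 5×15.999 + 1×32.060 = 276.687 → 276.69 g/mol.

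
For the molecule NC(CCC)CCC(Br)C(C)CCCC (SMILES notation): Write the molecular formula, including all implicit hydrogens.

Walk through each heavy atom and fill implicit hydrogens from standard valence (C 4, N 3, O 2, S 2, halogen 1):
  atom 1: N, bond orders sum to 1 (valence 3) → 2 H
  atom 2: C, bond orders sum to 3 (valence 4) → 1 H
  atom 3: C, bond orders sum to 2 (valence 4) → 2 H
  atom 4: C, bond orders sum to 2 (valence 4) → 2 H
  atom 5: C, bond orders sum to 1 (valence 4) → 3 H
  atom 6: C, bond orders sum to 2 (valence 4) → 2 H
  atom 7: C, bond orders sum to 2 (valence 4) → 2 H
  atom 8: C, bond orders sum to 3 (valence 4) → 1 H
  atom 9: Br (halogen, monovalent) → 0 H
  atom 10: C, bond orders sum to 3 (valence 4) → 1 H
  atom 11: C, bond orders sum to 1 (valence 4) → 3 H
  atom 12: C, bond orders sum to 2 (valence 4) → 2 H
  atom 13: C, bond orders sum to 2 (valence 4) → 2 H
  atom 14: C, bond orders sum to 2 (valence 4) → 2 H
  atom 15: C, bond orders sum to 1 (valence 4) → 3 H
Totals → C:13, H:28, Br:1, N:1.
In Hill order: C13H28BrN.

C13H28BrN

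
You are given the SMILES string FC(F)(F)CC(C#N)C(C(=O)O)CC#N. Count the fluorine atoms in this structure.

3

Scan the SMILES for F atoms (remember two-letter symbols like Cl and Br are single atoms).
Fluorine count: 3.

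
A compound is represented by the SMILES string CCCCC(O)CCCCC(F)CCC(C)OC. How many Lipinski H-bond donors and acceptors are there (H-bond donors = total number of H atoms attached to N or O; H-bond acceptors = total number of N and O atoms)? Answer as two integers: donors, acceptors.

1, 2

Donors: find every N or O and count the H atoms it carries.
  atom 6 (O): bond orders sum to 1 → 1 H
  atom 17 (O): bond orders sum to 2 → 0 H
Lipinski HBD = 1.
Acceptors: N atoms = 0, O atoms = 2 → HBA = 2.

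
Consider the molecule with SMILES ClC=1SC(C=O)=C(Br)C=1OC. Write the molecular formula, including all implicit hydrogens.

Walk through each heavy atom and fill implicit hydrogens from standard valence (C 4, N 3, O 2, S 2, halogen 1):
  atom 1: Cl (halogen, monovalent) → 0 H
  atom 2: C, bond orders sum to 4 (valence 4) → 0 H
  atom 3: S, bond orders sum to 2 (valence 2) → 0 H
  atom 4: C, bond orders sum to 4 (valence 4) → 0 H
  atom 5: C, bond orders sum to 3 (valence 4) → 1 H
  atom 6: O, bond orders sum to 2 (valence 2) → 0 H
  atom 7: C, bond orders sum to 4 (valence 4) → 0 H
  atom 8: Br (halogen, monovalent) → 0 H
  atom 9: C, bond orders sum to 4 (valence 4) → 0 H
  atom 10: O, bond orders sum to 2 (valence 2) → 0 H
  atom 11: C, bond orders sum to 1 (valence 4) → 3 H
Totals → C:6, H:4, Br:1, Cl:1, O:2, S:1.

C6H4BrClO2S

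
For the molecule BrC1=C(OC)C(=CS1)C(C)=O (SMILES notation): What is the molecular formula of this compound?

C7H7BrO2S

Walk through each heavy atom and fill implicit hydrogens from standard valence (C 4, N 3, O 2, S 2, halogen 1):
  atom 1: Br (halogen, monovalent) → 0 H
  atom 2: C, bond orders sum to 4 (valence 4) → 0 H
  atom 3: C, bond orders sum to 4 (valence 4) → 0 H
  atom 4: O, bond orders sum to 2 (valence 2) → 0 H
  atom 5: C, bond orders sum to 1 (valence 4) → 3 H
  atom 6: C, bond orders sum to 4 (valence 4) → 0 H
  atom 7: C, bond orders sum to 3 (valence 4) → 1 H
  atom 8: S, bond orders sum to 2 (valence 2) → 0 H
  atom 9: C, bond orders sum to 4 (valence 4) → 0 H
  atom 10: C, bond orders sum to 1 (valence 4) → 3 H
  atom 11: O, bond orders sum to 2 (valence 2) → 0 H
Totals → C:7, H:7, Br:1, O:2, S:1.
In Hill order: C7H7BrO2S.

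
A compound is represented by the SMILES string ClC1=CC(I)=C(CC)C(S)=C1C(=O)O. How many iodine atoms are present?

Scan the SMILES for I atoms (remember two-letter symbols like Cl and Br are single atoms).
Iodine count: 1.

1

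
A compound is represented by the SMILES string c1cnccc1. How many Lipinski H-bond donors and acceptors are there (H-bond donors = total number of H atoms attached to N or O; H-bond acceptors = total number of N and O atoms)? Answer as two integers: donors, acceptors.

0, 1

Donors: find every N or O and count the H atoms it carries.
  atom 3 (N): bond orders sum to 3 → 0 H
Lipinski HBD = 0.
Acceptors: N atoms = 1, O atoms = 0 → HBA = 1.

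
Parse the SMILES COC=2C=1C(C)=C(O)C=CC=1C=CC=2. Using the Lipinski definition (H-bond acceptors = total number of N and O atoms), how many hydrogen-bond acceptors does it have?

2

N atoms: 0; O atoms: 2.
Lipinski HBA = 0 + 2 = 2.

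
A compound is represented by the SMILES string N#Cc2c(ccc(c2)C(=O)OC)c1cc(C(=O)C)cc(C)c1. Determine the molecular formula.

Walk through each heavy atom and fill implicit hydrogens from standard valence (C 4, N 3, O 2, S 2, halogen 1); for lowercase aromatic atoms, an aromatic c carries 1 H when it has two neighbours and 0 H with three, and aromatic n carries 0 H:
  atom 1: N, bond orders sum to 3 (valence 3) → 0 H
  atom 2: C, bond orders sum to 4 (valence 4) → 0 H
  atom 3: aromatic c, 3 neighbours → 0 H
  atom 4: aromatic c, 3 neighbours → 0 H
  atom 5: aromatic c, 2 neighbours → 1 H
  atom 6: aromatic c, 2 neighbours → 1 H
  atom 7: aromatic c, 3 neighbours → 0 H
  atom 8: aromatic c, 2 neighbours → 1 H
  atom 9: C, bond orders sum to 4 (valence 4) → 0 H
  atom 10: O, bond orders sum to 2 (valence 2) → 0 H
  atom 11: O, bond orders sum to 2 (valence 2) → 0 H
  atom 12: C, bond orders sum to 1 (valence 4) → 3 H
  atom 13: aromatic c, 3 neighbours → 0 H
  atom 14: aromatic c, 2 neighbours → 1 H
  atom 15: aromatic c, 3 neighbours → 0 H
  atom 16: C, bond orders sum to 4 (valence 4) → 0 H
  atom 17: O, bond orders sum to 2 (valence 2) → 0 H
  atom 18: C, bond orders sum to 1 (valence 4) → 3 H
  atom 19: aromatic c, 2 neighbours → 1 H
  atom 20: aromatic c, 3 neighbours → 0 H
  atom 21: C, bond orders sum to 1 (valence 4) → 3 H
  atom 22: aromatic c, 2 neighbours → 1 H
Totals → C:18, H:15, N:1, O:3.

C18H15NO3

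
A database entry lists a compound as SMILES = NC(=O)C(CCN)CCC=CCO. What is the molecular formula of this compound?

C9H18N2O2

Walk through each heavy atom and fill implicit hydrogens from standard valence (C 4, N 3, O 2, S 2, halogen 1):
  atom 1: N, bond orders sum to 1 (valence 3) → 2 H
  atom 2: C, bond orders sum to 4 (valence 4) → 0 H
  atom 3: O, bond orders sum to 2 (valence 2) → 0 H
  atom 4: C, bond orders sum to 3 (valence 4) → 1 H
  atom 5: C, bond orders sum to 2 (valence 4) → 2 H
  atom 6: C, bond orders sum to 2 (valence 4) → 2 H
  atom 7: N, bond orders sum to 1 (valence 3) → 2 H
  atom 8: C, bond orders sum to 2 (valence 4) → 2 H
  atom 9: C, bond orders sum to 2 (valence 4) → 2 H
  atom 10: C, bond orders sum to 3 (valence 4) → 1 H
  atom 11: C, bond orders sum to 3 (valence 4) → 1 H
  atom 12: C, bond orders sum to 2 (valence 4) → 2 H
  atom 13: O, bond orders sum to 1 (valence 2) → 1 H
Totals → C:9, H:18, N:2, O:2.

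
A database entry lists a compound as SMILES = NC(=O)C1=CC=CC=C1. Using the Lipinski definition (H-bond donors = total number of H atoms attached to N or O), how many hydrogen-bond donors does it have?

2

Donors: find every N or O and count the H atoms it carries.
  atom 1 (N): bond orders sum to 1 → 2 H
  atom 3 (O): bond orders sum to 2 → 0 H
Lipinski HBD = 2.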